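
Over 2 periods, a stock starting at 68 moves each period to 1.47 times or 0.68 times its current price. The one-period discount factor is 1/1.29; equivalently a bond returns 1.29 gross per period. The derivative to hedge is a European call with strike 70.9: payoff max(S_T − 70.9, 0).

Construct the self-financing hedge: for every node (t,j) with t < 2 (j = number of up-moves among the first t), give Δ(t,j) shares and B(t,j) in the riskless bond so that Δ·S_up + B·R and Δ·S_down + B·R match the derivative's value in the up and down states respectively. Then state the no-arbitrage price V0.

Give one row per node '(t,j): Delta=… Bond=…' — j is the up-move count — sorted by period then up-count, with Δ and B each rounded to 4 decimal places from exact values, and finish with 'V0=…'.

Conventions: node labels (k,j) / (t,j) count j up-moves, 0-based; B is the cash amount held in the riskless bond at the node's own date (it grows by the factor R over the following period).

Since d<R<u, set p* = (R−d)/(u−d) = 0.7722; price each node as the discounted p*-expectation of its children.
Terminal payoffs: V(2,0)=0.0000, V(2,1)=0.0000, V(2,2)=76.0412
Node (1,0) S=46.2400: V=(p*·0.0000+(1−p*)·0.0000)/1.29=0.0000; Δ=(0.0000−0.0000)/(67.9728−31.4432)=0.0000; B=V−Δ·S=0.0000
Node (1,1) S=99.9600: V=(p*·76.0412+(1−p*)·0.0000)/1.29=45.5158; Δ=(76.0412−0.0000)/(146.9412−67.9728)=0.9629; B=V−Δ·S=-50.7389
Node (0,0) S=68.0000: V=(p*·45.5158+(1−p*)·0.0000)/1.29=27.2443; Δ=(45.5158−0.0000)/(99.9600−46.2400)=0.8473; B=V−Δ·S=-30.3707
As a check, the time-0 holding Δ(0,0)·S0 + B(0,0) comes to 27.2443 — exactly V0.

(0,0): Delta=0.8473 Bond=-30.3707
(1,0): Delta=0.0000 Bond=0.0000
(1,1): Delta=0.9629 Bond=-50.7389
V0=27.2443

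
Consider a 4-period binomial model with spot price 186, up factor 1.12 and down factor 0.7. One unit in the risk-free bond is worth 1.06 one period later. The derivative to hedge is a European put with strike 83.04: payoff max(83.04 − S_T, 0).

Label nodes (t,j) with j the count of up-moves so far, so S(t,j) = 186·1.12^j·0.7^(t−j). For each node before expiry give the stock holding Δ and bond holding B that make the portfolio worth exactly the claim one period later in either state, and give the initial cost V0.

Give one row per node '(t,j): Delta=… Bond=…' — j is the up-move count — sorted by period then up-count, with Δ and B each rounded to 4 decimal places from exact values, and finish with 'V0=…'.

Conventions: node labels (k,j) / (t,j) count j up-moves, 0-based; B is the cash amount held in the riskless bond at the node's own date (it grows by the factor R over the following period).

Under the risk-neutral measure, an up-move has probability p* = (R−d)/(u−d) = 0.8571 and values discount at R = 1.06.
Expiry values: V(4,0)=38.3814, V(4,1)=11.5862, V(4,2)=0.0000, V(4,3)=0.0000, V(4,4)=0.0000
  t=3,j=0: stock 63.7980 → up 71.4538 (V=11.5862), down 44.6586 (V=38.3814). Price 14.5416; hedge Δ=-1.0000, bond B=78.3396.
  t=3,j=1: stock 102.0768 → up 114.3260 (V=0.0000), down 71.4538 (V=11.5862). Price 1.5615; hedge Δ=-0.2703, bond B=29.1478.
  t=3,j=2: stock 163.3229 → up 182.9216 (V=0.0000), down 114.3260 (V=0.0000). Price 0.0000; hedge Δ=0.0000, bond B=0.0000.
  t=3,j=3: stock 261.3166 → up 292.6746 (V=0.0000), down 182.9216 (V=0.0000). Price 0.0000; hedge Δ=0.0000, bond B=0.0000.
  t=2,j=0: stock 91.1400 → up 102.0768 (V=1.5615), down 63.7980 (V=14.5416). Price 3.2224; hedge Δ=-0.3391, bond B=34.1275.
  t=2,j=1: stock 145.8240 → up 163.3229 (V=0.0000), down 102.0768 (V=1.5615). Price 0.2104; hedge Δ=-0.0255, bond B=3.9283.
  t=2,j=2: stock 233.3184 → up 261.3166 (V=0.0000), down 163.3229 (V=0.0000). Price 0.0000; hedge Δ=0.0000, bond B=0.0000.
  t=1,j=0: stock 130.2000 → up 145.8240 (V=0.2104), down 91.1400 (V=3.2224). Price 0.6045; hedge Δ=-0.0551, bond B=7.7759.
  t=1,j=1: stock 208.3200 → up 233.3184 (V=0.0000), down 145.8240 (V=0.2104). Price 0.0284; hedge Δ=-0.0024, bond B=0.5294.
  t=0,j=0: stock 186.0000 → up 208.3200 (V=0.0284), down 130.2000 (V=0.6045). Price 0.1044; hedge Δ=-0.0074, bond B=1.4761.
As a check, the time-0 holding Δ(0,0)·S0 + B(0,0) comes to 0.1044 — exactly V0.

(0,0): Delta=-0.0074 Bond=1.4761
(1,0): Delta=-0.0551 Bond=7.7759
(1,1): Delta=-0.0024 Bond=0.5294
(2,0): Delta=-0.3391 Bond=34.1275
(2,1): Delta=-0.0255 Bond=3.9283
(2,2): Delta=0.0000 Bond=0.0000
(3,0): Delta=-1.0000 Bond=78.3396
(3,1): Delta=-0.2703 Bond=29.1478
(3,2): Delta=0.0000 Bond=0.0000
(3,3): Delta=0.0000 Bond=0.0000
V0=0.1044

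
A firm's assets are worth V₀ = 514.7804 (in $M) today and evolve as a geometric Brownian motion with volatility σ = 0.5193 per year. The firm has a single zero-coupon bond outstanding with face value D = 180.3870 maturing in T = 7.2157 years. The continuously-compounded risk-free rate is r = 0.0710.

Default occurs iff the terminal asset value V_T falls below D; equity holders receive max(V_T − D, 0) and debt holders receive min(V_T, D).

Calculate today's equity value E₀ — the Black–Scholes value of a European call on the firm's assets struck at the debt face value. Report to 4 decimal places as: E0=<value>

E0=425.2586

Apply the equity-as-call identities (strike 180.3870, horizon 7.2157 years):
d₁ = [ln(V₀/D) + (r + σ²/2)T] / (σ√T)
   = [ln(514.7804/180.3870) + (0.0710 + 0.5·0.5193²)·7.2157] / (0.5193·√7.2157)
   = [1.048636 + 1.485253] / 1.394947 = 1.816477
d₂ = d₁ − σ√T = 1.816477 − 1.394947 = 0.421531
N(d₁) = 0.965351,  N(d₂) = 0.663316,  e^(−rT) = 0.599107
E₀ = V₀·N(d₁) − D·e^(−rT)·N(d₂)
   = 514.7804·0.965351 − 180.3870·0.599107·0.663316 = 425.258633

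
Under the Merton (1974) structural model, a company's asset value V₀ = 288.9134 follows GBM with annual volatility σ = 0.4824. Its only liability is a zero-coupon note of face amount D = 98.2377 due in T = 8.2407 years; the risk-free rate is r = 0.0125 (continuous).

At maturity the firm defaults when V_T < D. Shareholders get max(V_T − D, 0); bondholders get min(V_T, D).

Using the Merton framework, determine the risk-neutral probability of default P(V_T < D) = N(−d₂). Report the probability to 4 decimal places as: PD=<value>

Work the structural quantities from V₀ = 288.9134 against face 98.2377:
d₁ = [ln(V₀/D) + (r + σ²/2)T] / (σ√T)
   = [ln(288.9134/98.2377) + (0.0125 + 0.5·0.4824²)·8.2407] / (0.4824·√8.2407)
   = [1.078737 + 1.061854] / 1.384807 = 1.545768
d₂ = d₁ − σ√T = 1.545768 − 1.384807 = 0.160961
risk-neutral PD = N(−d₂) = N(-0.160961) = 0.436062

PD=0.4361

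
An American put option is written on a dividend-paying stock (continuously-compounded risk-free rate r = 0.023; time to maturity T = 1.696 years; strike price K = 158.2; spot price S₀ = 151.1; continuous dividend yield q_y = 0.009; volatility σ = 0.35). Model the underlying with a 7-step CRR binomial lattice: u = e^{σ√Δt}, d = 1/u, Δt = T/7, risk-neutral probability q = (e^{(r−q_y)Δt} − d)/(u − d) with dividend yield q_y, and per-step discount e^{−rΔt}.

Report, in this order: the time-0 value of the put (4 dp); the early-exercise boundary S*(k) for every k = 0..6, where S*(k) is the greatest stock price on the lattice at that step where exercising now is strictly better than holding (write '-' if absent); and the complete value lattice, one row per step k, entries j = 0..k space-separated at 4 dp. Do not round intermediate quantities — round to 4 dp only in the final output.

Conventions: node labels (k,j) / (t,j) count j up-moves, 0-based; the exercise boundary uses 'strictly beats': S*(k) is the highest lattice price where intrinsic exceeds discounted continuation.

price = 30.1370
boundary = - - - 90.1167 75.8552 90.1167 107.0594
tree:
30.1370
40.9356 18.1655
53.7957 26.7392 8.5916
68.0833 38.1228 14.0591 2.4505
82.3448 52.2287 22.4699 4.6220 0.0000
94.3493 68.0833 34.7476 8.7176 0.0000 0.0000
104.4540 82.3448 51.1406 16.4424 0.0000 0.0000 0.0000
112.9596 94.3493 68.0833 31.0124 0.0000 0.0000 0.0000 0.0000

Δt=0.24229  u=1.18801  d=0.84174  q=0.46685  discount=0.99444
step 7 (expiry): payoffs max(K−S,0) = 112.9596 94.3493 68.0833 31.0124 0.0000 0.0000 0.0000 0.0000
step 6: (k=6,j=0): S=53.7460, K−S=104.4540, hold=103.6920 ⇒ V=104.4540 exercise | (k=6,j=1): S=75.8552, K−S=82.3448, hold=81.6309 ⇒ V=82.3448 exercise | (k=6,j=2): S=107.0594, K−S=51.1406, hold=50.4946 ⇒ V=51.1406 exercise | (k=6,j=3): S=151.1000, K−S=7.1000, hold=16.4424 ⇒ V=16.4424 continue | (k=6,j=4): S=213.2573, K−S=0.0000, hold=0.0000 ⇒ V=0.0000 continue | (k=6,j=5): S=300.9840, K−S=0.0000, hold=0.0000 ⇒ V=0.0000 continue | (k=6,j=6): S=424.7985, K−S=0.0000, hold=0.0000 ⇒ V=0.0000 continue  boundary S*=107.0594
step 5: (k=5,j=0): S=63.8507, K−S=94.3493, hold=93.6092 ⇒ V=94.3493 exercise | (k=5,j=1): S=90.1167, K−S=68.0833, hold=67.4005 ⇒ V=68.0833 exercise | (k=5,j=2): S=127.1876, K−S=31.0124, hold=34.7476 ⇒ V=34.7476 continue | (k=5,j=3): S=179.5082, K−S=0.0000, hold=8.7176 ⇒ V=8.7176 continue | (k=5,j=4): S=253.3516, K−S=0.0000, hold=0.0000 ⇒ V=0.0000 continue | (k=5,j=5): S=357.5718, K−S=0.0000, hold=0.0000 ⇒ V=0.0000 continue  boundary S*=90.1167
step 4: (k=4,j=0): S=75.8552, K−S=82.3448, hold=81.6309 ⇒ V=82.3448 exercise | (k=4,j=1): S=107.0594, K−S=51.1406, hold=52.2287 ⇒ V=52.2287 continue | (k=4,j=2): S=151.1000, K−S=7.1000, hold=22.4699 ⇒ V=22.4699 continue | (k=4,j=3): S=213.2573, K−S=0.0000, hold=4.6220 ⇒ V=4.6220 continue | (k=4,j=4): S=300.9840, K−S=0.0000, hold=0.0000 ⇒ V=0.0000 continue  boundary S*=75.8552
step 3: (k=3,j=0): S=90.1167, K−S=68.0833, hold=67.9057 ⇒ V=68.0833 exercise | (k=3,j=1): S=127.1876, K−S=31.0124, hold=38.1228 ⇒ V=38.1228 continue | (k=3,j=2): S=179.5082, K−S=0.0000, hold=14.0591 ⇒ V=14.0591 continue | (k=3,j=3): S=253.3516, K−S=0.0000, hold=2.4505 ⇒ V=2.4505 continue  boundary S*=90.1167
step 2: (k=2,j=0): S=107.0594, K−S=51.1406, hold=53.7957 ⇒ V=53.7957 continue | (k=2,j=1): S=151.1000, K−S=7.1000, hold=26.7392 ⇒ V=26.7392 continue | (k=2,j=2): S=213.2573, K−S=0.0000, hold=8.5916 ⇒ V=8.5916 continue  boundary S*=-
step 1: (k=1,j=0): S=127.1876, K−S=31.0124, hold=40.9356 ⇒ V=40.9356 continue | (k=1,j=1): S=179.5082, K−S=0.0000, hold=18.1655 ⇒ V=18.1655 continue  boundary S*=-
step 0: (k=0,j=0): S=151.1000, K−S=7.1000, hold=30.1370 ⇒ V=30.1370 continue  boundary S*=-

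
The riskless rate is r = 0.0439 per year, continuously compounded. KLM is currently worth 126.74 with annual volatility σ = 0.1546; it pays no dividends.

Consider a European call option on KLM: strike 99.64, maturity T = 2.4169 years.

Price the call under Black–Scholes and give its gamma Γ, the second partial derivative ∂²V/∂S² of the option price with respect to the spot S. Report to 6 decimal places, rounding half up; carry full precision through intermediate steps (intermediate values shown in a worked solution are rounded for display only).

price = 37.980952
Γ = 0.003863

σ√T = 0.1546·√2.4169 = 0.240347
d₁ = (ln(S/K) + (r+σ²/2)T) / (σ√T) = (ln(126.74/99.64) + (0.0439+0.1546²/2)·2.4169) / 0.240347 = (0.240574 + 0.134985) / 0.240347 = 1.562571
d₂ = d₁ − σ√T = 1.562571 − 0.240347 = 1.322224
e^{−rT} = 0.899333
N(d₁) = 0.940923,  N(d₂) = 0.906953
Call price V = S·N(d₁) − K·e^{−rT}·N(d₂) = 119.252608 − 81.271656 = 37.980952
φ(d₁) = (1/√(2π))·e^{−d₁²/2} = 0.117684
Γ = φ(d₁) / (S·σ·√T) = 0.003863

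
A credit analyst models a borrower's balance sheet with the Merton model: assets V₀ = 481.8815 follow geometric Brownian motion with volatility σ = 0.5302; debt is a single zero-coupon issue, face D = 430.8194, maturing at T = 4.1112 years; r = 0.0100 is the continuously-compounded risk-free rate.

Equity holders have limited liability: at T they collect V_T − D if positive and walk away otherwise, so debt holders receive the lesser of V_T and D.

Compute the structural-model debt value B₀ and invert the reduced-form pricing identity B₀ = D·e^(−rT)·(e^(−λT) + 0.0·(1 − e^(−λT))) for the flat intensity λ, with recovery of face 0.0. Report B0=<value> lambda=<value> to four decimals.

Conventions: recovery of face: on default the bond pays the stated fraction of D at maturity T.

B0=262.8560 lambda=0.1102

Equity is a call on the firm's assets struck at D = 430.8194:
d₁ = [ln(V₀/D) + (r + σ²/2)T] / (σ√T)
   = [ln(481.8815/430.8194) + (0.0100 + 0.5·0.5302²)·4.1112] / (0.5302·√4.1112)
   = [0.112009 + 0.618966] / 1.075039 = 0.679953
d₂ = d₁ − σ√T = 0.679953 − 1.075039 = -0.395086
N(d₁) = 0.751733,  N(d₂) = 0.346390,  e^(−rT) = 0.959722
E₀ = V₀·N(d₁) − D·e^(−rT)·N(d₂)
   = 481.8815·0.751733 − 430.8194·0.959722·0.346390 = 219.025489
B₀ = V₀ − E₀ = 481.8815 − 219.025489 = 262.856011
e^(−λT) = (B₀·e^(rT)/D − 0)/(1 − 0) = (262.8560·1.041969/430.8194 − 0)/1 = 0.63573681
λ = −ln(0.63573681)/4.1112 = 0.110180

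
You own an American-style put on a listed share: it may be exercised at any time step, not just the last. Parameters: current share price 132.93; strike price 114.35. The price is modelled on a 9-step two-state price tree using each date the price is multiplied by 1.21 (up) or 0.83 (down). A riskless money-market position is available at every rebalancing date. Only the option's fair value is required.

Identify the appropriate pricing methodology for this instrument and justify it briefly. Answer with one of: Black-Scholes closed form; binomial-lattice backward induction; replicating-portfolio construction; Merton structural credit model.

framework: binomial-lattice backward induction

Key observation: with exercise allowed before expiry on a discrete up/down model (9 steps from spot 132.93), the strike-114.35 put's value must be rolled back through the tree testing early exercise at each node.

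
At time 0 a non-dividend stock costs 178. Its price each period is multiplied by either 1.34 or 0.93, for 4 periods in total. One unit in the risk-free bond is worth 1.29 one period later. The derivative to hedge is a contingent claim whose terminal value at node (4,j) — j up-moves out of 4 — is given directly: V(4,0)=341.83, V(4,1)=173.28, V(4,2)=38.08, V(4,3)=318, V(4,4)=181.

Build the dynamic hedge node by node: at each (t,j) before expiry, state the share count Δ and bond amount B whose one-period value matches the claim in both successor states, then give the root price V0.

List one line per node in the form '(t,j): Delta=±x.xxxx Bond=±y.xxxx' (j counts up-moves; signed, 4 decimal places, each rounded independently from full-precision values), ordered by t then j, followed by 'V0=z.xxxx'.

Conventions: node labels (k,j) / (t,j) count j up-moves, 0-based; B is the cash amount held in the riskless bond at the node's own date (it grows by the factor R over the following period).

The replicating-portfolio and risk-neutral prices coincide; use p* = (1.29−0.93)/(1.34−0.93) = 0.8780 for the latter.
Expiry values: V(4,0)=341.8300, V(4,1)=173.2800, V(4,2)=38.0800, V(4,3)=318.0000, V(4,4)=181.0000
Node (3,0) S=143.1755: V=(p*·173.2800+(1−p*)·341.8300)/1.29=150.2596; Δ=(173.2800−341.8300)/(191.8552−133.1533)=-2.8713; B=V−Δ·S=561.3572
Node (3,1) S=206.2959: V=(p*·38.0800+(1−p*)·173.2800)/1.29=42.3006; Δ=(38.0800−173.2800)/(276.4366−191.8552)=-1.5985; B=V−Δ·S=372.0567
Node (3,2) S=297.2436: V=(p*·318.0000+(1−p*)·38.0800)/1.29=220.0492; Δ=(318.0000−38.0800)/(398.3065−276.4366)=2.2969; B=V−Δ·S=-462.6825
Node (3,3) S=428.2865: V=(p*·181.0000+(1−p*)·318.0000)/1.29=153.2615; Δ=(181.0000−318.0000)/(573.9039−398.3065)=-0.7802; B=V−Δ·S=487.4078
Node (2,0) S=153.9522: V=(p*·42.3006+(1−p*)·150.2596)/1.29=42.9972; Δ=(42.3006−150.2596)/(206.2959−143.1755)=-1.7104; B=V−Δ·S=306.3117
Node (2,1) S=221.8236: V=(p*·220.0492+(1−p*)·42.3006)/1.29=153.7771; Δ=(220.0492−42.3006)/(297.2436−206.2959)=1.9544; B=V−Δ·S=-279.7559
Node (2,2) S=319.6168: V=(p*·153.2615+(1−p*)·220.0492)/1.29=125.1212; Δ=(153.2615−220.0492)/(428.2865−297.2436)=-0.5097; B=V−Δ·S=288.0179
Node (1,0) S=165.5400: V=(p*·153.7771+(1−p*)·42.9972)/1.29=108.7344; Δ=(153.7771−42.9972)/(221.8236−153.9522)=1.6322; B=V−Δ·S=-161.4606
Node (1,1) S=238.5200: V=(p*·125.1212+(1−p*)·153.7771)/1.29=99.7022; Δ=(125.1212−153.7771)/(319.6168−221.8236)=-0.2930; B=V−Δ·S=169.5948
Node (0,0) S=178.0000: V=(p*·99.7022+(1−p*)·108.7344)/1.29=78.1424; Δ=(99.7022−108.7344)/(238.5200−165.5400)=-0.1238; B=V−Δ·S=100.1722
Verification: the root portfolio costs Δ(0,0)·S0 + B(0,0) = 78.1424, matching V0.

(0,0): Delta=-0.1238 Bond=100.1722
(1,0): Delta=1.6322 Bond=-161.4606
(1,1): Delta=-0.2930 Bond=169.5948
(2,0): Delta=-1.7104 Bond=306.3117
(2,1): Delta=1.9544 Bond=-279.7559
(2,2): Delta=-0.5097 Bond=288.0179
(3,0): Delta=-2.8713 Bond=561.3572
(3,1): Delta=-1.5985 Bond=372.0567
(3,2): Delta=2.2969 Bond=-462.6825
(3,3): Delta=-0.7802 Bond=487.4078
V0=78.1424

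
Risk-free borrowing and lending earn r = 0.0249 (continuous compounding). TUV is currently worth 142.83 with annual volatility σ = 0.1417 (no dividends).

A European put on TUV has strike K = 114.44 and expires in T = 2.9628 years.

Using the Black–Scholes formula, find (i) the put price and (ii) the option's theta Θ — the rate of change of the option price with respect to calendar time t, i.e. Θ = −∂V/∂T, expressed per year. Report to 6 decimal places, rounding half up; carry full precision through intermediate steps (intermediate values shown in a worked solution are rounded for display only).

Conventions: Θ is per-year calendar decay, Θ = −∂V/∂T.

price = 1.640019
Θ = -0.599241

σ√T = 0.1417·√2.9628 = 0.243905
d₁ = (ln(S/K) + (r+σ²/2)T) / (σ√T) = (ln(142.83/114.44) + (0.0249+0.1417²/2)·2.9628) / 0.243905 = (0.221604 + 0.103519) / 0.243905 = 1.332989
d₂ = d₁ − σ√T = 1.332989 − 0.243905 = 1.089084
e^{−rT} = 0.928882
N(−d₁) = 0.091268,  N(−d₂) = 0.138058
Put price V = K·e^{−rT}·N(−d₂) − S·N(−d₁) = 14.675775 − 13.035756 = 1.640019
φ(d₁) = (1/√(2π))·e^{−d₁²/2} = 0.164085
Θ = −S·φ(d₁)·σ/(2√T) + r·K·e^{−rT}·N(−d₂) = −0.964668 + 0.365427 = -0.599241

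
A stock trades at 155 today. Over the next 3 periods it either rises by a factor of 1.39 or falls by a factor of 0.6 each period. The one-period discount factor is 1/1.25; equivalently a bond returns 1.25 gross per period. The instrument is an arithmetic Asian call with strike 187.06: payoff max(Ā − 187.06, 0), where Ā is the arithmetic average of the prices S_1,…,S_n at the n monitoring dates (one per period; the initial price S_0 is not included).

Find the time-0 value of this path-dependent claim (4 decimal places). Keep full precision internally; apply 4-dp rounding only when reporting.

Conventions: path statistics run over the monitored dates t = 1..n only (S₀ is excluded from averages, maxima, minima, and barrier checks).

No-arbitrage gives p* = (R−d)/(u−d) = 0.8228: enumerate every path, weight its payoff by its p*-probability, and discount by R^3.
Enumerate all 2^3 = 8 price paths (U = up ×1.39, D = down ×0.6); each path with k up-moves has probability p*^k·(1−p*)^(3−k).
DDD: Ā=60.7600, payoff=0.0000, prob=0.005565
UDD: Ā=140.7607, payoff=0.0000, prob=0.025840
DUD: Ā=99.9440, payoff=0.0000, prob=0.025840
UUD: Ā=231.5369, payoff=44.4769, prob=0.119970
DDU: Ā=75.4540, payoff=0.0000, prob=0.025840
UDU: Ā=174.8018, payoff=0.0000, prob=0.119970
DUU: Ā=133.9851, payoff=0.0000, prob=0.119970
UUU: Ā=310.3988, payoff=123.3388, prob=0.557005
Price = Σ prob·payoff / R^3 = 74.036197 / 1.953125 = 37.9065

price = 37.9065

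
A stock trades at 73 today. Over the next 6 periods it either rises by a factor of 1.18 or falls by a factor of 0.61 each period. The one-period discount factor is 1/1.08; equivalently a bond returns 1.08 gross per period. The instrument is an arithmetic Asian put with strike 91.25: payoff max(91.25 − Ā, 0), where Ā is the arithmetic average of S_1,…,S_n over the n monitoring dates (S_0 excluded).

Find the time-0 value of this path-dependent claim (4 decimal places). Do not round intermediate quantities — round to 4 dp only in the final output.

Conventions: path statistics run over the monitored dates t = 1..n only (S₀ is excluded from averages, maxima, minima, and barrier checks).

price = 7.5763

Under the martingale measure an up-move has probability p* = 0.8246; value the claim as the probability-weighted average of per-path payoffs, discounted 6 periods at R = 1.08.
Enumerate all 2^6 = 64 price paths (U = up ×1.18, D = down ×0.61); each path with k up-moves has probability p*^k·(1−p*)^(6−k).
DDDDDD: Ā=18.0495, payoff=73.2005, prob=0.000029
UDDDDD: Ā=34.9154, payoff=56.3346, prob=0.000137
DUDDDD: Ā=27.9804, payoff=63.2696, prob=0.000137
UUDDDD: Ā=54.1260, payoff=37.1240, prob=0.000644
DDUDDD: Ā=23.7500, payoff=67.5000, prob=0.000137
UDUDDD: Ā=45.9427, payoff=45.3073, prob=0.000644
DUUDDD: Ā=39.0077, payoff=52.2423, prob=0.000644
UUUDDD: Ā=75.4576, payoff=15.7924, prob=0.003027
DDDUDD: Ā=21.1695, payoff=70.0805, prob=0.000137
UDDUDD: Ā=40.9509, payoff=50.2991, prob=0.000644
DUDUDD: Ā=34.0159, payoff=57.2341, prob=0.000644
UUDUDD: Ā=65.8013, payoff=25.4487, prob=0.003027
DDUUDD: Ā=29.7856, payoff=61.4644, prob=0.000644
UDUUDD: Ā=57.6180, payoff=33.6320, prob=0.003027
DUUUDD: Ā=50.6830, payoff=40.5670, prob=0.003027
UUUUDD: Ā=98.0424, payoff=0.0000, prob=0.014228
DDDDUD: Ā=19.5954, payoff=71.6546, prob=0.000137
UDDDUD: Ā=37.9059, payoff=53.3441, prob=0.000644
DUDDUD: Ā=30.9709, payoff=60.2791, prob=0.000644
UUDDUD: Ā=59.9109, payoff=31.3391, prob=0.003027
DDUDUD: Ā=26.7405, payoff=64.5095, prob=0.000644
UDUDUD: Ā=51.7276, payoff=39.5224, prob=0.003027
DUUDUD: Ā=44.7926, payoff=46.4574, prob=0.003027
UUUDUD: Ā=86.6480, payoff=4.6020, prob=0.014228
DDDUUD: Ā=24.1600, payoff=67.0900, prob=0.000644
UDDUUD: Ā=46.7358, payoff=44.5142, prob=0.003027
DUDUUD: Ā=39.8008, payoff=51.4492, prob=0.003027
UUDUUD: Ā=76.9917, payoff=14.2583, prob=0.014228
DDUUUD: Ā=35.5705, payoff=55.6795, prob=0.003027
UDUUUD: Ā=68.8084, payoff=22.4416, prob=0.014228
DUUUUD: Ā=61.8734, payoff=29.3766, prob=0.014228
UUUUUD: Ā=119.6896, payoff=0.0000, prob=0.066871
DDDDDU: Ā=18.6352, payoff=72.6148, prob=0.000137
UDDDDU: Ā=36.0484, payoff=55.2016, prob=0.000644
DUDDDU: Ā=29.1134, payoff=62.1366, prob=0.000644
UUDDDU: Ā=56.3178, payoff=34.9322, prob=0.003027
DDUDDU: Ā=24.8831, payoff=66.3669, prob=0.000644
UDUDDU: Ā=48.1345, payoff=43.1155, prob=0.003027
DUUDDU: Ā=41.1995, payoff=50.0505, prob=0.003027
UUUDDU: Ā=79.6974, payoff=11.5526, prob=0.014228
DDDUDU: Ā=22.3026, payoff=68.9474, prob=0.000644
UDDUDU: Ā=43.1427, payoff=48.1073, prob=0.003027
DUDUDU: Ā=36.2077, payoff=55.0423, prob=0.003027
UUDUDU: Ā=70.0411, payoff=21.2089, prob=0.014228
DDUUDU: Ā=31.9774, payoff=59.2726, prob=0.003027
UDUUDU: Ā=61.8578, payoff=29.3922, prob=0.014228
DUUUDU: Ā=54.9228, payoff=36.3272, prob=0.014228
UUUUDU: Ā=106.2442, payoff=0.0000, prob=0.066871
DDDDUU: Ā=20.7285, payoff=70.5215, prob=0.000644
UDDDUU: Ā=40.0977, payoff=51.1523, prob=0.003027
DUDDUU: Ā=33.1627, payoff=58.0873, prob=0.003027
UUDDUU: Ā=64.1508, payoff=27.0992, prob=0.014228
DDUDUU: Ā=28.9323, payoff=62.3177, prob=0.003027
UDUDUU: Ā=55.9675, payoff=35.2825, prob=0.014228
DUUDUU: Ā=49.0325, payoff=42.2175, prob=0.014228
UUUDUU: Ā=94.8497, payoff=0.0000, prob=0.066871
DDDUUU: Ā=26.3518, payoff=64.8982, prob=0.003027
UDDUUU: Ā=50.9757, payoff=40.2743, prob=0.014228
DUDUUU: Ā=44.0407, payoff=47.2093, prob=0.014228
UUDUUU: Ā=85.1934, payoff=6.0566, prob=0.066871
DDUUUU: Ā=39.8103, payoff=51.4397, prob=0.014228
UDUUUU: Ā=77.0101, payoff=14.2399, prob=0.066871
DUUUUU: Ā=70.0751, payoff=21.1749, prob=0.066871
UUUUUU: Ā=135.5552, payoff=0.0000, prob=0.314295
Price = Σ prob·payoff / R^6 = 12.022641 / 1.586874 = 7.5763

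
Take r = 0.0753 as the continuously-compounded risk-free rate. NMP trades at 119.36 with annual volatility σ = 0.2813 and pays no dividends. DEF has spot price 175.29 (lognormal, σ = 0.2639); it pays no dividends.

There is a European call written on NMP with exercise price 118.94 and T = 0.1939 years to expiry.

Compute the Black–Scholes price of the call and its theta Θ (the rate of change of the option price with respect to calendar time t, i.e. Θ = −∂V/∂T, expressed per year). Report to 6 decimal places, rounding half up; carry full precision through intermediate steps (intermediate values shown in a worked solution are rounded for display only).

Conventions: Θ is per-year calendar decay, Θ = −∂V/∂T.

price = 6.975943
Θ = -19.593374

σ√T = 0.2813·√0.1939 = 0.123868
d₁ = (ln(S/K) + (r+σ²/2)T) / (σ√T) = (ln(119.36/118.94) + (0.0753+0.2813²/2)·0.1939) / 0.123868 = (0.003525 + 0.022272) / 0.123868 = 0.208264
d₂ = d₁ − σ√T = 0.208264 − 0.123868 = 0.084397
e^{−rT} = 0.985505
N(d₁) = 0.582489,  N(d₂) = 0.533629
Call price V = S·N(d₁) − K·e^{−rT}·N(d₂) = 69.525856 − 62.549913 = 6.975943
φ(d₁) = (1/√(2π))·e^{−d₁²/2} = 0.390384
Θ = −S·φ(d₁)·σ/(2√T) − r·K·e^{−rT}·N(d₂) = −14.883366 − 4.710008 = -19.593374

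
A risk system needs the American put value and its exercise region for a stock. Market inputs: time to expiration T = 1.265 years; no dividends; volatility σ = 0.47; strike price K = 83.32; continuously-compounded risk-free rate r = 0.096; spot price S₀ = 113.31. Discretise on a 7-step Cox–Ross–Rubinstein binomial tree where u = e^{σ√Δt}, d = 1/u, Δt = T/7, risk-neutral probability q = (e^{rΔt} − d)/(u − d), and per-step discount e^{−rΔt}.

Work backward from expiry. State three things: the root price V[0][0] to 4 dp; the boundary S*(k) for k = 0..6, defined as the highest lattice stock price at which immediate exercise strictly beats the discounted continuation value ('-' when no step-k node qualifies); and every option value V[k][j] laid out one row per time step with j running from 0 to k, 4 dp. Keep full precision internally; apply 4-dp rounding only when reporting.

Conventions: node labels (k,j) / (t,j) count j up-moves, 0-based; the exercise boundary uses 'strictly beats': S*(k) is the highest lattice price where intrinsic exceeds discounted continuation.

params: Δt=0.18071 u=1.22116 d=0.81890 q=0.49372 e^(-rΔt)=0.98280
t_7 payoffs: 55.3388 41.5937 21.0967 0.0000 0.0000 0.0000 0.0000 0.0000
t_6: node(6,0) S=34.1694 payoff=49.1506 vs cont=47.7176 → 49.1506 [stop]  node(6,1) S=50.9543 payoff=32.3657 vs cont=30.9326 → 32.3657 [stop]  node(6,2) S=75.9844 payoff=7.3356 vs cont=10.4972 → 10.4972 [wait]  node(6,3) S=113.3100 payoff=0.0000 vs cont=0.0000 → 0.0000 [wait]  node(6,4) S=168.9708 payoff=0.0000 vs cont=0.0000 → 0.0000 [wait]  node(6,5) S=251.9737 payoff=0.0000 vs cont=0.0000 → 0.0000 [wait]  node(6,6) S=375.7498 payoff=0.0000 vs cont=0.0000 → 0.0000 [wait]  ⇒ S*(6)=50.9543
t_5: node(5,0) S=41.7263 payoff=41.5937 vs cont=40.1607 → 41.5937 [stop]  node(5,1) S=62.2233 payoff=21.0967 vs cont=21.1978 → 21.1978 [wait]  node(5,2) S=92.7890 payoff=0.0000 vs cont=5.2231 → 5.2231 [wait]  node(5,3) S=138.3694 payoff=0.0000 vs cont=0.0000 → 0.0000 [wait]  node(5,4) S=206.3400 payoff=0.0000 vs cont=0.0000 → 0.0000 [wait]  node(5,5) S=307.6997 payoff=0.0000 vs cont=0.0000 → 0.0000 [wait]  ⇒ S*(5)=41.7263
t_4: node(4,0) S=50.9543 payoff=32.3657 vs cont=30.9817 → 32.3657 [stop]  node(4,1) S=75.9844 payoff=7.3356 vs cont=13.0818 → 13.0818 [wait]  node(4,2) S=113.3100 payoff=0.0000 vs cont=2.5989 → 2.5989 [wait]  node(4,3) S=168.9708 payoff=0.0000 vs cont=0.0000 → 0.0000 [wait]  node(4,4) S=251.9737 payoff=0.0000 vs cont=0.0000 → 0.0000 [wait]  ⇒ S*(4)=50.9543
t_3: node(3,0) S=62.2233 payoff=21.0967 vs cont=22.4520 → 22.4520 [wait]  node(3,1) S=92.7890 payoff=0.0000 vs cont=7.7702 → 7.7702 [wait]  node(3,2) S=138.3694 payoff=0.0000 vs cont=1.2931 → 1.2931 [wait]  node(3,3) S=206.3400 payoff=0.0000 vs cont=0.0000 → 0.0000 [wait]  ⇒ S*(3)=-
t_2: node(2,0) S=75.9844 payoff=7.3356 vs cont=14.9418 → 14.9418 [wait]  node(2,1) S=113.3100 payoff=0.0000 vs cont=4.4937 → 4.4937 [wait]  node(2,2) S=168.9708 payoff=0.0000 vs cont=0.6434 → 0.6434 [wait]  ⇒ S*(2)=-
t_1: node(1,0) S=92.7890 payoff=0.0000 vs cont=9.6151 → 9.6151 [wait]  node(1,1) S=138.3694 payoff=0.0000 vs cont=2.5482 → 2.5482 [wait]  ⇒ S*(1)=-
t_0: node(0,0) S=113.3100 payoff=0.0000 vs cont=6.0207 → 6.0207 [wait]  ⇒ S*(0)=-

price = 6.0207
boundary = - - - - 50.9543 41.7263 50.9543
tree:
6.0207
9.6151 2.5482
14.9418 4.4937 0.6434
22.4520 7.7702 1.2931 0.0000
32.3657 13.0818 2.5989 0.0000 0.0000
41.5937 21.1978 5.2231 0.0000 0.0000 0.0000
49.1506 32.3657 10.4972 0.0000 0.0000 0.0000 0.0000
55.3388 41.5937 21.0967 0.0000 0.0000 0.0000 0.0000 0.0000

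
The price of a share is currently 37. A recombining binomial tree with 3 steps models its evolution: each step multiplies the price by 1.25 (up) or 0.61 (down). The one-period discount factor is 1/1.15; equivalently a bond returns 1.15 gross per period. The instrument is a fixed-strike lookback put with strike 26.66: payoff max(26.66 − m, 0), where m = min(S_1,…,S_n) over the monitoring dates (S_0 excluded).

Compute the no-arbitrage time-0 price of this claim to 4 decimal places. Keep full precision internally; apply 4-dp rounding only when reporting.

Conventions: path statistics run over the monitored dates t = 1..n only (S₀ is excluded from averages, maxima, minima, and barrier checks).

Set p* = 0.8438 (from d < R < u); the path-dependent value is the discounted p*-expectation over all price paths.
Enumerate all 2^3 = 8 price paths (U = up ×1.25, D = down ×0.61); each path with k up-moves has probability p*^k·(1−p*)^(3−k).
DDD: m=8.3983, payoff=18.2617, prob=0.003815
UDD: m=17.2096, payoff=9.4504, prob=0.020599
DUD: m=17.2096, payoff=9.4504, prob=0.020599
UUD: m=35.2656, payoff=0.0000, prob=0.111237
DDU: m=13.7677, payoff=12.8923, prob=0.020599
UDU: m=28.2125, payoff=0.0000, prob=0.111237
DUU: m=22.5700, payoff=4.0900, prob=0.111237
UUU: m=46.2500, payoff=0.0000, prob=0.600677
Price = Σ prob·payoff / R^3 = 1.179537 / 1.520875 = 0.7756

price = 0.7756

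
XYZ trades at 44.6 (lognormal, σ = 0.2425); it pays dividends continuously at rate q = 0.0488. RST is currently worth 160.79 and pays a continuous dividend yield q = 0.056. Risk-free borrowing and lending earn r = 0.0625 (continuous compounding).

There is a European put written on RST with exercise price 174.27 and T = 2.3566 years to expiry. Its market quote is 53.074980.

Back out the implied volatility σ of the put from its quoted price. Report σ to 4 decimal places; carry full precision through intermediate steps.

sigma = 0.5568

At σ = 0.5568 the Black–Scholes value reproduces the quote:
σ√T = 0.5568·√2.3566 = 0.854756
d₁ = (ln(S/K) + (r−q+σ²/2)T) / (σ√T) = (ln(160.79/174.27) + (0.0625−0.056+0.5568²/2)·2.3566) / 0.854756 = (-0.080507 + 0.380622) / 0.854756 = 0.351112
d₂ = d₁ − σ√T = 0.351112 − 0.854756 = -0.503644
e^{−rT} = 0.863046
e^{−qT} = 0.876368
N(−d₁) = 0.362752,  N(−d₂) = 0.692744
V = K·e^{−rT}·N(−d₂) − S·e^{−qT}·N(−d₁) = 104.190801 − 51.115821 = 53.074980 (the observed quote) — the price is monotone increasing in volatility, hence this σ is the only solution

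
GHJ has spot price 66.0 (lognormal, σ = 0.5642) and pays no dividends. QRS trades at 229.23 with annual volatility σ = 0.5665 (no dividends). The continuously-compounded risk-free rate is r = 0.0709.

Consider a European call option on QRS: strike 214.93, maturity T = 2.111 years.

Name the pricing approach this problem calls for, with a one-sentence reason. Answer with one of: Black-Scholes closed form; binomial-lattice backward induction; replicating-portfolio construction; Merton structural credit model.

Key observation: a European-exercise option on QRS struck at 214.93 — a GBM underlying with constant parameters — admits an analytic price: the data contain no early exercise, no discrete tree, no debt structure.

framework: Black-Scholes closed form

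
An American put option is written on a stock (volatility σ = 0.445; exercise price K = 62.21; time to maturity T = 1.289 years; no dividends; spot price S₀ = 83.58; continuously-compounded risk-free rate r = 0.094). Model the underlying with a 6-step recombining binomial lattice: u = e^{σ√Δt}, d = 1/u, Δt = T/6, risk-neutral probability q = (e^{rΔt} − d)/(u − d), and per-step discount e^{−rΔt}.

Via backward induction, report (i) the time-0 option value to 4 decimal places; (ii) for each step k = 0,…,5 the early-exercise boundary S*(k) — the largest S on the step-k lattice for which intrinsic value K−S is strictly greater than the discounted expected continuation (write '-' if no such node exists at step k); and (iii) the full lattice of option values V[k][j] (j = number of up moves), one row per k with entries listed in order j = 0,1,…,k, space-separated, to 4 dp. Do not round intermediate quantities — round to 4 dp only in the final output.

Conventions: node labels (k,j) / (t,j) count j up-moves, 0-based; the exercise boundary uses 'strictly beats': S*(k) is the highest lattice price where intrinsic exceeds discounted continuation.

Δt=0.21483  u=1.22907  d=0.81362  q=0.49772  discount=0.98001
step 6 (expiry): payoffs max(K−S,0) = 37.9639 25.5835 6.8815 0.0000 0.0000 0.0000 0.0000
step 5: (k=5,j=0): S=29.8002, K−S=32.4098, hold=31.1661 ⇒ V=32.4098 exercise | (k=5,j=1): S=45.0165, K−S=17.1935, hold=15.9498 ⇒ V=17.1935 exercise | (k=5,j=2): S=68.0026, K−S=0.0000, hold=3.3873 ⇒ V=3.3873 continue | (k=5,j=3): S=102.7257, K−S=0.0000, hold=0.0000 ⇒ V=0.0000 continue | (k=5,j=4): S=155.1788, K−S=0.0000, hold=0.0000 ⇒ V=0.0000 continue | (k=5,j=5): S=234.4153, K−S=0.0000, hold=0.0000 ⇒ V=0.0000 continue  boundary S*=45.0165
step 4: (k=4,j=0): S=36.6265, K−S=25.5835, hold=24.3398 ⇒ V=25.5835 exercise | (k=4,j=1): S=55.3285, K−S=6.8815, hold=10.1155 ⇒ V=10.1155 continue | (k=4,j=2): S=83.5800, K−S=0.0000, hold=1.6674 ⇒ V=1.6674 continue | (k=4,j=3): S=126.2571, K−S=0.0000, hold=0.0000 ⇒ V=0.0000 continue | (k=4,j=4): S=190.7257, K−S=0.0000, hold=0.0000 ⇒ V=0.0000 continue  boundary S*=36.6265
step 3: (k=3,j=0): S=45.0165, K−S=17.1935, hold=17.5272 ⇒ V=17.5272 continue | (k=3,j=1): S=68.0026, K−S=0.0000, hold=5.7925 ⇒ V=5.7925 continue | (k=3,j=2): S=102.7257, K−S=0.0000, hold=0.8207 ⇒ V=0.8207 continue | (k=3,j=3): S=155.1788, K−S=0.0000, hold=0.0000 ⇒ V=0.0000 continue  boundary S*=-
step 2: (k=2,j=0): S=55.3285, K−S=6.8815, hold=11.4530 ⇒ V=11.4530 continue | (k=2,j=1): S=83.5800, K−S=0.0000, hold=3.2516 ⇒ V=3.2516 continue | (k=2,j=2): S=126.2571, K−S=0.0000, hold=0.4040 ⇒ V=0.4040 continue  boundary S*=-
step 1: (k=1,j=0): S=68.0026, K−S=0.0000, hold=7.2237 ⇒ V=7.2237 continue | (k=1,j=1): S=102.7257, K−S=0.0000, hold=1.7976 ⇒ V=1.7976 continue  boundary S*=-
step 0: (k=0,j=0): S=83.5800, K−S=0.0000, hold=4.4326 ⇒ V=4.4326 continue  boundary S*=-

price = 4.4326
boundary = - - - - 36.6265 45.0165
tree:
4.4326
7.2237 1.7976
11.4530 3.2516 0.4040
17.5272 5.7925 0.8207 0.0000
25.5835 10.1155 1.6674 0.0000 0.0000
32.4098 17.1935 3.3873 0.0000 0.0000 0.0000
37.9639 25.5835 6.8815 0.0000 0.0000 0.0000 0.0000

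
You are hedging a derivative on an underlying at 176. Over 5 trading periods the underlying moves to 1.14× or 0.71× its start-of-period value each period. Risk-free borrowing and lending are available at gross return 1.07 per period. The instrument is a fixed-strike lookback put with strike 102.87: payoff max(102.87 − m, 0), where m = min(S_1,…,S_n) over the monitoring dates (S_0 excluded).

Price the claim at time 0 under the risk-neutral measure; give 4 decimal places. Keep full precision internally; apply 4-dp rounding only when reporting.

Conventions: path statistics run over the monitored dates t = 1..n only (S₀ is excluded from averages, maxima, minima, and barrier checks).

price = 0.8709

With p* = (R−d)/(u−d) = 0.8372, sum probability × payoff across the paths and divide by R^5.
Enumerate all 2^5 = 32 price paths (U = up ×1.14, D = down ×0.71); each path with k up-moves has probability p*^k·(1−p*)^(5−k).
DDDDD: m=31.7544, payoff=71.1156, prob=0.000114
UDDDD: m=50.9860, payoff=51.8840, prob=0.000588
DUDDD: m=50.9860, payoff=51.8840, prob=0.000588
UUDDD: m=81.8648, payoff=21.0052, prob=0.003024
DDUDD: m=50.9860, payoff=51.8840, prob=0.000588
UDUDD: m=81.8648, payoff=21.0052, prob=0.003024
DUUDD: m=81.8648, payoff=21.0052, prob=0.003024
UUUDD: m=131.4450, payoff=0.0000, prob=0.015551
DDDUD: m=50.9860, payoff=51.8840, prob=0.000588
UDDUD: m=81.8648, payoff=21.0052, prob=0.003024
DUDUD: m=81.8648, payoff=21.0052, prob=0.003024
UUDUD: m=131.4450, payoff=0.0000, prob=0.015551
DDUUD: m=81.8648, payoff=21.0052, prob=0.003024
UDUUD: m=131.4450, payoff=0.0000, prob=0.015551
DUUUD: m=124.9600, payoff=0.0000, prob=0.015551
UUUUD: m=200.6400, payoff=0.0000, prob=0.079977
DDDDU: m=44.7246, payoff=58.1454, prob=0.000588
UDDDU: m=71.8113, payoff=31.0587, prob=0.003024
DUDDU: m=71.8113, payoff=31.0587, prob=0.003024
UUDDU: m=115.3026, payoff=0.0000, prob=0.015551
DDUDU: m=71.8113, payoff=31.0587, prob=0.003024
UDUDU: m=115.3026, payoff=0.0000, prob=0.015551
DUUDU: m=115.3026, payoff=0.0000, prob=0.015551
UUUDU: m=185.1337, payoff=0.0000, prob=0.079977
DDDUU: m=62.9923, payoff=39.8777, prob=0.003024
UDDUU: m=101.1426, payoff=1.7274, prob=0.015551
DUDUU: m=101.1426, payoff=1.7274, prob=0.015551
UUDUU: m=162.3980, payoff=0.0000, prob=0.079977
DDUUU: m=88.7216, payoff=14.1484, prob=0.015551
UDUUU: m=142.4544, payoff=0.0000, prob=0.079977
DUUUU: m=124.9600, payoff=0.0000, prob=0.079977
UUUUU: m=200.6400, payoff=0.0000, prob=0.411311
Price = Σ prob·payoff / R^5 = 1.221518 / 1.402552 = 0.8709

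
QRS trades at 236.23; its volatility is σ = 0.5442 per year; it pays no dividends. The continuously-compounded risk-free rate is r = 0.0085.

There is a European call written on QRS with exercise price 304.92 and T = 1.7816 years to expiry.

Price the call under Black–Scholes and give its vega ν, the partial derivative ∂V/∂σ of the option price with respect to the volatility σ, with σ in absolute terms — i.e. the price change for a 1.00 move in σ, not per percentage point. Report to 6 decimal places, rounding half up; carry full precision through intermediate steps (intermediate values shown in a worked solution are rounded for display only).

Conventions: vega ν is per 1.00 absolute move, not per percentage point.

price = 47.931437
ν = 125.724172

σ√T = 0.5442·√1.7816 = 0.726380
d₁ = (ln(S/K) + (r+σ²/2)T) / (σ√T) = (ln(236.23/304.92) + (0.0085+0.5442²/2)·1.7816) / 0.726380 = (-0.255244 + 0.278957) / 0.726380 = 0.032646
d₂ = d₁ − σ√T = 0.032646 − 0.726380 = -0.693733
e^{−rT} = 0.984970
N(d₁) = 0.513022,  N(d₂) = 0.243925
Call price V = S·N(d₁) − K·e^{−rT}·N(d₂) = 121.191126 − 73.259688 = 47.931437
φ(d₁) = (1/√(2π))·e^{−d₁²/2} = 0.398730
ν = S·φ(d₁)·√T = 125.724172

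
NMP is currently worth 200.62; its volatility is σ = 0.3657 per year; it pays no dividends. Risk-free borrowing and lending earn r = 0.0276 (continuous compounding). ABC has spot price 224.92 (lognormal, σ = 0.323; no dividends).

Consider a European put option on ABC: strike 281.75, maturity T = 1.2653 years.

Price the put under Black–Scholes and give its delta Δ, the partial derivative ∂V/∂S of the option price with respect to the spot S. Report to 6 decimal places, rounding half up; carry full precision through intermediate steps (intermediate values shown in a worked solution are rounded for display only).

σ√T = 0.323·√1.2653 = 0.363328
d₁ = (ln(S/K) + (r+σ²/2)T) / (σ√T) = (ln(224.92/281.75) + (0.0276+0.323²/2)·1.2653) / 0.363328 = (-0.225275 + 0.100926) / 0.363328 = -0.342251
d₂ = d₁ − σ√T = -0.342251 − 0.363328 = -0.705579
e^{−rT} = 0.965680
N(−d₁) = 0.633919,  N(−d₂) = 0.759775
Put price V = K·e^{−rT}·N(−d₂) − S·N(−d₁) = 206.719938 − 142.581028 = 64.138910
Δ = −N(−d₁) = -0.633919

price = 64.138910
Δ = -0.633919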